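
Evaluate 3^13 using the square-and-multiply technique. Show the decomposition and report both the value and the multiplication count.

Computing 3^13 by squaring (build up from 3^1; each line after the first costs one multiplication):

3^1 = 3
3^2 = (3^1)^2 = 3^2 = 9
3^3 = 3 * 3^2 = 3 * 9 = 27
3^6 = (3^3)^2 = 27^2 = 729
3^12 = (3^6)^2 = 729^2 = 531441
3^13 = 3 * 3^12 = 3 * 531441 = 1594323

Result: 1594323
Multiplications needed: 5 (5 lines after 3^1)

3^13 = 1594323. Using exponentiation by squaring, this requires 5 multiplications. The key idea: if the exponent is even, square the half-power; if odd, multiply by the base once.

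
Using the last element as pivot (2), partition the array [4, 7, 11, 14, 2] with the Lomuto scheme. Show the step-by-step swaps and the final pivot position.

Lomuto partition with pivot = 2:

Initial array: [4, 7, 11, 14, 2]

arr[0]=4 > 2: no swap
arr[1]=7 > 2: no swap
arr[2]=11 > 2: no swap
arr[3]=14 > 2: no swap

Place pivot at position 0: [2, 7, 11, 14, 4]
Pivot position: 0

After partitioning with pivot 2, the array becomes [2, 7, 11, 14, 4]. The pivot is placed at index 0. All elements to the left of the pivot are <= 2, and all elements to the right are > 2.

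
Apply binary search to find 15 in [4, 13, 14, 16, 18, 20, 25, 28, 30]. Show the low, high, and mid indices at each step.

Binary search for 15 in [4, 13, 14, 16, 18, 20, 25, 28, 30]:

lo=0, hi=8, mid=4, arr[mid]=18 -> 18 > 15, search left half
lo=0, hi=3, mid=1, arr[mid]=13 -> 13 < 15, search right half
lo=2, hi=3, mid=2, arr[mid]=14 -> 14 < 15, search right half
lo=3, hi=3, mid=3, arr[mid]=16 -> 16 > 15, search left half
lo=3 > hi=2, target 15 not found

Binary search determines that 15 is not in the array after 4 comparisons. The search space was exhausted without finding the target.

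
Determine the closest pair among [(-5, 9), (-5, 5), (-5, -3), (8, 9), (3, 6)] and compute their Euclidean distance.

Computing all pairwise distances among 5 points:

d((-5, 9), (-5, 5)) = 4.0 <-- minimum
d((-5, 9), (-5, -3)) = 12.0
d((-5, 9), (8, 9)) = 13.0
d((-5, 9), (3, 6)) = 8.544
d((-5, 5), (-5, -3)) = 8.0
d((-5, 5), (8, 9)) = 13.6015
d((-5, 5), (3, 6)) = 8.0623
d((-5, -3), (8, 9)) = 17.6918
d((-5, -3), (3, 6)) = 12.0416
d((8, 9), (3, 6)) = 5.831

Closest pair: (-5, 9) and (-5, 5) with distance 4.0

The closest pair is (-5, 9) and (-5, 5) with Euclidean distance 4.0. For 5 points, brute-force pairwise comparison is shown above. For large n, the divide-and-conquer algorithm (sort by x, recurse on halves, check the dividing strip) achieves O(n log n).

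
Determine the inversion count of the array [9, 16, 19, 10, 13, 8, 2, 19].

Finding inversions in [9, 16, 19, 10, 13, 8, 2, 19]:

(0, 5): arr[0]=9 > arr[5]=8
(0, 6): arr[0]=9 > arr[6]=2
(1, 3): arr[1]=16 > arr[3]=10
(1, 4): arr[1]=16 > arr[4]=13
(1, 5): arr[1]=16 > arr[5]=8
(1, 6): arr[1]=16 > arr[6]=2
(2, 3): arr[2]=19 > arr[3]=10
(2, 4): arr[2]=19 > arr[4]=13
(2, 5): arr[2]=19 > arr[5]=8
(2, 6): arr[2]=19 > arr[6]=2
(3, 5): arr[3]=10 > arr[5]=8
(3, 6): arr[3]=10 > arr[6]=2
(4, 5): arr[4]=13 > arr[5]=8
(4, 6): arr[4]=13 > arr[6]=2
(5, 6): arr[5]=8 > arr[6]=2

Total inversions: 15

The array has 15 inversion(s): (0,5), (0,6), (1,3), (1,4), (1,5), (1,6), (2,3), (2,4), (2,5), (2,6), (3,5), (3,6), (4,5), (4,6), (5,6). Each pair (i,j) satisfies i < j and arr[i] > arr[j].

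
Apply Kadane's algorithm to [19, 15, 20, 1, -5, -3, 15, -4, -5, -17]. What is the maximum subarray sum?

Using Kadane's algorithm on [19, 15, 20, 1, -5, -3, 15, -4, -5, -17]:

Scanning through the array:
Position 1 (value 15): max_ending_here = 34, max_so_far = 34
Position 2 (value 20): max_ending_here = 54, max_so_far = 54
Position 3 (value 1): max_ending_here = 55, max_so_far = 55
Position 4 (value -5): max_ending_here = 50, max_so_far = 55
Position 5 (value -3): max_ending_here = 47, max_so_far = 55
Position 6 (value 15): max_ending_here = 62, max_so_far = 62
Position 7 (value -4): max_ending_here = 58, max_so_far = 62
Position 8 (value -5): max_ending_here = 53, max_so_far = 62
Position 9 (value -17): max_ending_here = 36, max_so_far = 62

Maximum subarray: [19, 15, 20, 1, -5, -3, 15]
Maximum sum: 62

The maximum subarray is [19, 15, 20, 1, -5, -3, 15] with sum 62. This subarray runs from index 0 to index 6.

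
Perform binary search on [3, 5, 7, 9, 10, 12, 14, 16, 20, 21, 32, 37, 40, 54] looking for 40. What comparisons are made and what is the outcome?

Binary search for 40 in [3, 5, 7, 9, 10, 12, 14, 16, 20, 21, 32, 37, 40, 54]:

lo=0, hi=13, mid=6, arr[mid]=14 -> 14 < 40, search right half
lo=7, hi=13, mid=10, arr[mid]=32 -> 32 < 40, search right half
lo=11, hi=13, mid=12, arr[mid]=40 -> Found target at index 12!

Binary search finds 40 at index 12 after 3 comparisons. The search repeatedly halves the search space by comparing with the middle element.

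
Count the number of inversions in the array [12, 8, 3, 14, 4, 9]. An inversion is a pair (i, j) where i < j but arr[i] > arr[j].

Finding inversions in [12, 8, 3, 14, 4, 9]:

(0, 1): arr[0]=12 > arr[1]=8
(0, 2): arr[0]=12 > arr[2]=3
(0, 4): arr[0]=12 > arr[4]=4
(0, 5): arr[0]=12 > arr[5]=9
(1, 2): arr[1]=8 > arr[2]=3
(1, 4): arr[1]=8 > arr[4]=4
(3, 4): arr[3]=14 > arr[4]=4
(3, 5): arr[3]=14 > arr[5]=9

Total inversions: 8

The array has 8 inversion(s): (0,1), (0,2), (0,4), (0,5), (1,2), (1,4), (3,4), (3,5). Each pair (i,j) satisfies i < j and arr[i] > arr[j].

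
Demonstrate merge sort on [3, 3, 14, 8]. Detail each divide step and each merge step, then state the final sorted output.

Merge sort trace:

Split: [3, 3, 14, 8] -> [3, 3] and [14, 8]
  Split: [3, 3] -> [3] and [3]
  Merge: [3] + [3] -> [3, 3]
  Split: [14, 8] -> [14] and [8]
  Merge: [14] + [8] -> [8, 14]
Merge: [3, 3] + [8, 14] -> [3, 3, 8, 14]

Final sorted array: [3, 3, 8, 14]

The merge sort proceeds by recursively splitting the array and merging sorted halves.
After all merges, the sorted array is [3, 3, 8, 14].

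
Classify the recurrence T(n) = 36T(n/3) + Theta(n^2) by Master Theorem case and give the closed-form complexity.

Master Theorem for T(n) = 36T(n/3) + O(n^2):

a = 36, b = 3, c = 2
log_b(a) = log_3(36) = 3.2619

Case 1: c = 2 < log_3(36) = 3.2619
T(n) = O(n^(log_3 36))

For T(n) = 36T(n/3) + O(n^2): log_3(36) = 3.2619. This is Case 1 of the Master Theorem (c < log_b(a), work dominated by leaves), giving O(n^(log_3 36)).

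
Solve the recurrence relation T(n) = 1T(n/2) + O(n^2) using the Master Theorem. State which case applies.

Master Theorem for T(n) = 1T(n/2) + O(n^2):

a = 1, b = 2, c = 2
log_b(a) = log_2(1) = 0.0000

Case 3: c = 2 > log_2(1) = 0.0000
T(n) = O(n^2) = O(n^2)

For T(n) = 1T(n/2) + O(n^2): log_2(1) = 0.0000. This is Case 3 of the Master Theorem (c > log_b(a), work dominated by root), giving O(n^2).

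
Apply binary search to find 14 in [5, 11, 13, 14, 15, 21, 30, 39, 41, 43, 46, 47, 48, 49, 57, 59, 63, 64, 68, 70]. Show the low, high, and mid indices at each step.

Binary search for 14 in [5, 11, 13, 14, 15, 21, 30, 39, 41, 43, 46, 47, 48, 49, 57, 59, 63, 64, 68, 70]:

lo=0, hi=19, mid=9, arr[mid]=43 -> 43 > 14, search left half
lo=0, hi=8, mid=4, arr[mid]=15 -> 15 > 14, search left half
lo=0, hi=3, mid=1, arr[mid]=11 -> 11 < 14, search right half
lo=2, hi=3, mid=2, arr[mid]=13 -> 13 < 14, search right half
lo=3, hi=3, mid=3, arr[mid]=14 -> Found target at index 3!

Binary search finds 14 at index 3 after 5 comparisons. The search repeatedly halves the search space by comparing with the middle element.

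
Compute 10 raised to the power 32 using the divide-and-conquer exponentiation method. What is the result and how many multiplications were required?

Computing 10^32 by squaring (build up from 10^1; each line after the first costs one multiplication):

10^1 = 10
10^2 = (10^1)^2 = 10^2 = 100
10^4 = (10^2)^2 = 100^2 = 10000
10^8 = (10^4)^2 = 10000^2 = 100000000
10^16 = (10^8)^2 = 100000000^2 = 10000000000000000
10^32 = (10^16)^2 = 10000000000000000^2 = 100000000000000000000000000000000

Result: 100000000000000000000000000000000
Multiplications needed: 5 (5 lines after 10^1)

10^32 = 100000000000000000000000000000000. Using exponentiation by squaring, this requires 5 multiplications. The key idea: if the exponent is even, square the half-power; if odd, multiply by the base once.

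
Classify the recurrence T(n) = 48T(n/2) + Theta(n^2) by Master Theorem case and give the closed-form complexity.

Master Theorem for T(n) = 48T(n/2) + O(n^2):

a = 48, b = 2, c = 2
log_b(a) = log_2(48) = 5.5850

Case 1: c = 2 < log_2(48) = 5.5850
T(n) = O(n^(log_2 48))

For T(n) = 48T(n/2) + O(n^2): log_2(48) = 5.5850. This is Case 1 of the Master Theorem (c < log_b(a), work dominated by leaves), giving O(n^(log_2 48)).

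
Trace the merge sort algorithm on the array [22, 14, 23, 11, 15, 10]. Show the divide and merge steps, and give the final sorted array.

Merge sort trace:

Split: [22, 14, 23, 11, 15, 10] -> [22, 14, 23] and [11, 15, 10]
  Split: [22, 14, 23] -> [22] and [14, 23]
    Split: [14, 23] -> [14] and [23]
    Merge: [14] + [23] -> [14, 23]
  Merge: [22] + [14, 23] -> [14, 22, 23]
  Split: [11, 15, 10] -> [11] and [15, 10]
    Split: [15, 10] -> [15] and [10]
    Merge: [15] + [10] -> [10, 15]
  Merge: [11] + [10, 15] -> [10, 11, 15]
Merge: [14, 22, 23] + [10, 11, 15] -> [10, 11, 14, 15, 22, 23]

Final sorted array: [10, 11, 14, 15, 22, 23]

The merge sort proceeds by recursively splitting the array and merging sorted halves.
After all merges, the sorted array is [10, 11, 14, 15, 22, 23].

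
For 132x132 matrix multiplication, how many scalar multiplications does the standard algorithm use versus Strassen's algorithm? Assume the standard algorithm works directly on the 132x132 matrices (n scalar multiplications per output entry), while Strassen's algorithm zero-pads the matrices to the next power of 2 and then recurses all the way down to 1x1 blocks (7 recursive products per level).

Matrix multiplication for 132x132 matrices:

Strassen's algorithm requires power-of-2 dimensions. Pad 132x132 to 256x256 (next power of 2).

Standard algorithm: 132^3 = 2299968 multiplications
Strassen's algorithm: 7^(log2(256)) = 7^8 = 5764801 multiplications
Difference: 2299968 - 5764801 = -3464833 (Strassen uses MORE here due to padding overhead — for small or just-over-power-of-2 n, padding can outweigh the per-level savings)

Standard: 2299968 multiplications (132^3). Strassen: 5764801 multiplications (7^8, after padding to 256x256). Strassen reduces 8 recursive multiplications to 7 at each level.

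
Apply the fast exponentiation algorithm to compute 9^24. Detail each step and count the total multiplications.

Computing 9^24 by squaring (build up from 9^1; each line after the first costs one multiplication):

9^1 = 9
9^2 = (9^1)^2 = 9^2 = 81
9^3 = 9 * 9^2 = 9 * 81 = 729
9^6 = (9^3)^2 = 729^2 = 531441
9^12 = (9^6)^2 = 531441^2 = 282429536481
9^24 = (9^12)^2 = 282429536481^2 = 79766443076872509863361

Result: 79766443076872509863361
Multiplications needed: 5 (5 lines after 9^1)

9^24 = 79766443076872509863361. Using exponentiation by squaring, this requires 5 multiplications. The key idea: if the exponent is even, square the half-power; if odd, multiply by the base once.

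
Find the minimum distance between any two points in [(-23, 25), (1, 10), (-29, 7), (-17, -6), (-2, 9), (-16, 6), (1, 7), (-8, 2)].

Computing all pairwise distances among 8 points:

d((-23, 25), (1, 10)) = 28.3019
d((-23, 25), (-29, 7)) = 18.9737
d((-23, 25), (-17, -6)) = 31.5753
d((-23, 25), (-2, 9)) = 26.4008
d((-23, 25), (-16, 6)) = 20.2485
d((-23, 25), (1, 7)) = 30.0
d((-23, 25), (-8, 2)) = 27.4591
d((1, 10), (-29, 7)) = 30.1496
d((1, 10), (-17, -6)) = 24.0832
d((1, 10), (-2, 9)) = 3.1623
d((1, 10), (-16, 6)) = 17.4642
d((1, 10), (1, 7)) = 3.0 <-- minimum
d((1, 10), (-8, 2)) = 12.0416
d((-29, 7), (-17, -6)) = 17.6918
d((-29, 7), (-2, 9)) = 27.074
d((-29, 7), (-16, 6)) = 13.0384
d((-29, 7), (1, 7)) = 30.0
d((-29, 7), (-8, 2)) = 21.587
d((-17, -6), (-2, 9)) = 21.2132
d((-17, -6), (-16, 6)) = 12.0416
d((-17, -6), (1, 7)) = 22.2036
d((-17, -6), (-8, 2)) = 12.0416
d((-2, 9), (-16, 6)) = 14.3178
d((-2, 9), (1, 7)) = 3.6056
d((-2, 9), (-8, 2)) = 9.2195
d((-16, 6), (1, 7)) = 17.0294
d((-16, 6), (-8, 2)) = 8.9443
d((1, 7), (-8, 2)) = 10.2956

Closest pair: (1, 10) and (1, 7) with distance 3.0

The closest pair is (1, 10) and (1, 7) with Euclidean distance 3.0. For 8 points, brute-force pairwise comparison is shown above. For large n, the divide-and-conquer algorithm (sort by x, recurse on halves, check the dividing strip) achieves O(n log n).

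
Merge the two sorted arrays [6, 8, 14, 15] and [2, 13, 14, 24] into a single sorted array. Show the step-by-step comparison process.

Merging process:

Compare 6 vs 2: take 2 from right. Merged: [2]
Compare 6 vs 13: take 6 from left. Merged: [2, 6]
Compare 8 vs 13: take 8 from left. Merged: [2, 6, 8]
Compare 14 vs 13: take 13 from right. Merged: [2, 6, 8, 13]
Compare 14 vs 14: take 14 from left. Merged: [2, 6, 8, 13, 14]
Compare 15 vs 14: take 14 from right. Merged: [2, 6, 8, 13, 14, 14]
Compare 15 vs 24: take 15 from left. Merged: [2, 6, 8, 13, 14, 14, 15]
Append remaining from right: [24]. Merged: [2, 6, 8, 13, 14, 14, 15, 24]

Final merged array: [2, 6, 8, 13, 14, 14, 15, 24]
Total comparisons: 7

The merged array is [2, 6, 8, 13, 14, 14, 15, 24], requiring 7 comparisons. The merge step runs in O(n) time where n is the total number of elements.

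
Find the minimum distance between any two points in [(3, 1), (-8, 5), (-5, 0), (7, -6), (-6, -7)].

Computing all pairwise distances among 5 points:

d((3, 1), (-8, 5)) = 11.7047
d((3, 1), (-5, 0)) = 8.0623
d((3, 1), (7, -6)) = 8.0623
d((3, 1), (-6, -7)) = 12.0416
d((-8, 5), (-5, 0)) = 5.831 <-- minimum
d((-8, 5), (7, -6)) = 18.6011
d((-8, 5), (-6, -7)) = 12.1655
d((-5, 0), (7, -6)) = 13.4164
d((-5, 0), (-6, -7)) = 7.0711
d((7, -6), (-6, -7)) = 13.0384

Closest pair: (-8, 5) and (-5, 0) with distance 5.831

The closest pair is (-8, 5) and (-5, 0) with Euclidean distance 5.831. For 5 points, brute-force pairwise comparison is shown above. For large n, the divide-and-conquer algorithm (sort by x, recurse on halves, check the dividing strip) achieves O(n log n).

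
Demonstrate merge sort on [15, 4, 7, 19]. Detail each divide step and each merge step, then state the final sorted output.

Merge sort trace:

Split: [15, 4, 7, 19] -> [15, 4] and [7, 19]
  Split: [15, 4] -> [15] and [4]
  Merge: [15] + [4] -> [4, 15]
  Split: [7, 19] -> [7] and [19]
  Merge: [7] + [19] -> [7, 19]
Merge: [4, 15] + [7, 19] -> [4, 7, 15, 19]

Final sorted array: [4, 7, 15, 19]

The merge sort proceeds by recursively splitting the array and merging sorted halves.
After all merges, the sorted array is [4, 7, 15, 19].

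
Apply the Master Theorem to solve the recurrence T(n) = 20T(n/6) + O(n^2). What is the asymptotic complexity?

Master Theorem for T(n) = 20T(n/6) + O(n^2):

a = 20, b = 6, c = 2
log_b(a) = log_6(20) = 1.6720

Case 3: c = 2 > log_6(20) = 1.6720
T(n) = O(n^2) = O(n^2)

For T(n) = 20T(n/6) + O(n^2): log_6(20) = 1.6720. This is Case 3 of the Master Theorem (c > log_b(a), work dominated by root), giving O(n^2).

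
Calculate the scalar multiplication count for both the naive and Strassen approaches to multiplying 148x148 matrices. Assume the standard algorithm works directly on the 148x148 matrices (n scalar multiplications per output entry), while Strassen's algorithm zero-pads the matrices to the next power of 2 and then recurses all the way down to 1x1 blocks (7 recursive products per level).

Matrix multiplication for 148x148 matrices:

Strassen's algorithm requires power-of-2 dimensions. Pad 148x148 to 256x256 (next power of 2).

Standard algorithm: 148^3 = 3241792 multiplications
Strassen's algorithm: 7^(log2(256)) = 7^8 = 5764801 multiplications
Difference: 3241792 - 5764801 = -2523009 (Strassen uses MORE here due to padding overhead — for small or just-over-power-of-2 n, padding can outweigh the per-level savings)

Standard: 3241792 multiplications (148^3). Strassen: 5764801 multiplications (7^8, after padding to 256x256). Strassen reduces 8 recursive multiplications to 7 at each level.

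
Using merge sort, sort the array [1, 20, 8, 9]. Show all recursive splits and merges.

Merge sort trace:

Split: [1, 20, 8, 9] -> [1, 20] and [8, 9]
  Split: [1, 20] -> [1] and [20]
  Merge: [1] + [20] -> [1, 20]
  Split: [8, 9] -> [8] and [9]
  Merge: [8] + [9] -> [8, 9]
Merge: [1, 20] + [8, 9] -> [1, 8, 9, 20]

Final sorted array: [1, 8, 9, 20]

The merge sort proceeds by recursively splitting the array and merging sorted halves.
After all merges, the sorted array is [1, 8, 9, 20].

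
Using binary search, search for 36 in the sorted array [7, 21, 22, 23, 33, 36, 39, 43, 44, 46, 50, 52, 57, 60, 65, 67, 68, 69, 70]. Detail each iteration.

Binary search for 36 in [7, 21, 22, 23, 33, 36, 39, 43, 44, 46, 50, 52, 57, 60, 65, 67, 68, 69, 70]:

lo=0, hi=18, mid=9, arr[mid]=46 -> 46 > 36, search left half
lo=0, hi=8, mid=4, arr[mid]=33 -> 33 < 36, search right half
lo=5, hi=8, mid=6, arr[mid]=39 -> 39 > 36, search left half
lo=5, hi=5, mid=5, arr[mid]=36 -> Found target at index 5!

Binary search finds 36 at index 5 after 4 comparisons. The search repeatedly halves the search space by comparing with the middle element.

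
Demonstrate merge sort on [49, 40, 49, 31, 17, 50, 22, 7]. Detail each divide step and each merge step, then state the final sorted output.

Merge sort trace:

Split: [49, 40, 49, 31, 17, 50, 22, 7] -> [49, 40, 49, 31] and [17, 50, 22, 7]
  Split: [49, 40, 49, 31] -> [49, 40] and [49, 31]
    Split: [49, 40] -> [49] and [40]
    Merge: [49] + [40] -> [40, 49]
    Split: [49, 31] -> [49] and [31]
    Merge: [49] + [31] -> [31, 49]
  Merge: [40, 49] + [31, 49] -> [31, 40, 49, 49]
  Split: [17, 50, 22, 7] -> [17, 50] and [22, 7]
    Split: [17, 50] -> [17] and [50]
    Merge: [17] + [50] -> [17, 50]
    Split: [22, 7] -> [22] and [7]
    Merge: [22] + [7] -> [7, 22]
  Merge: [17, 50] + [7, 22] -> [7, 17, 22, 50]
Merge: [31, 40, 49, 49] + [7, 17, 22, 50] -> [7, 17, 22, 31, 40, 49, 49, 50]

Final sorted array: [7, 17, 22, 31, 40, 49, 49, 50]

The merge sort proceeds by recursively splitting the array and merging sorted halves.
After all merges, the sorted array is [7, 17, 22, 31, 40, 49, 49, 50].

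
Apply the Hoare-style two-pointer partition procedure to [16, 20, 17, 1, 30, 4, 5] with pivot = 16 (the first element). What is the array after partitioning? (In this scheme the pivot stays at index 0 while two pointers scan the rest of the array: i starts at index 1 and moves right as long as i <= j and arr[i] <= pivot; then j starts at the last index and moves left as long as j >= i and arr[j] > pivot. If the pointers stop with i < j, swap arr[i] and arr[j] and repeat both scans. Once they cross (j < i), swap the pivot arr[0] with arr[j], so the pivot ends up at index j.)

Hoare-style two-pointer partition with pivot = 16:

Initial array: [16, 20, 17, 1, 30, 4, 5]

Pointers start at i = 1, j = 6.
i stops at index 1 (arr[1]=20 > 16), j stops at index 6 (arr[6]=5 <= 16): swap arr[1] and arr[6], array becomes [16, 5, 17, 1, 30, 4, 20]
i stops at index 2 (arr[2]=17 > 16), j stops at index 5 (arr[5]=4 <= 16): swap arr[2] and arr[5], array becomes [16, 5, 4, 1, 30, 17, 20]
i ends at 4, j ends at 3: the pointers have crossed (j < i), so scanning stops.

Swap pivot arr[0] with arr[3] to place pivot at position 3: [1, 5, 4, 16, 30, 17, 20]
Pivot position: 3

After partitioning with pivot 16, the array becomes [1, 5, 4, 16, 30, 17, 20]. The pivot is placed at index 3. All elements to the left of the pivot are <= 16, and all elements to the right are > 16.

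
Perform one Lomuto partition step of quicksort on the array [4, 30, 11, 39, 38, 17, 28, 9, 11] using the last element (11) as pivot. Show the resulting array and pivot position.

Lomuto partition with pivot = 11:

Initial array: [4, 30, 11, 39, 38, 17, 28, 9, 11]

arr[0]=4 <= 11: swap with position 0, array becomes [4, 30, 11, 39, 38, 17, 28, 9, 11]
arr[1]=30 > 11: no swap
arr[2]=11 <= 11: swap with position 1, array becomes [4, 11, 30, 39, 38, 17, 28, 9, 11]
arr[3]=39 > 11: no swap
arr[4]=38 > 11: no swap
arr[5]=17 > 11: no swap
arr[6]=28 > 11: no swap
arr[7]=9 <= 11: swap with position 2, array becomes [4, 11, 9, 39, 38, 17, 28, 30, 11]

Place pivot at position 3: [4, 11, 9, 11, 38, 17, 28, 30, 39]
Pivot position: 3

After partitioning with pivot 11, the array becomes [4, 11, 9, 11, 38, 17, 28, 30, 39]. The pivot is placed at index 3. All elements to the left of the pivot are <= 11, and all elements to the right are > 11.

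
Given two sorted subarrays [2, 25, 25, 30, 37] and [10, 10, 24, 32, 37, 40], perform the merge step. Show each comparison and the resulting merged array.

Merging process:

Compare 2 vs 10: take 2 from left. Merged: [2]
Compare 25 vs 10: take 10 from right. Merged: [2, 10]
Compare 25 vs 10: take 10 from right. Merged: [2, 10, 10]
Compare 25 vs 24: take 24 from right. Merged: [2, 10, 10, 24]
Compare 25 vs 32: take 25 from left. Merged: [2, 10, 10, 24, 25]
Compare 25 vs 32: take 25 from left. Merged: [2, 10, 10, 24, 25, 25]
Compare 30 vs 32: take 30 from left. Merged: [2, 10, 10, 24, 25, 25, 30]
Compare 37 vs 32: take 32 from right. Merged: [2, 10, 10, 24, 25, 25, 30, 32]
Compare 37 vs 37: take 37 from left. Merged: [2, 10, 10, 24, 25, 25, 30, 32, 37]
Append remaining from right: [37, 40]. Merged: [2, 10, 10, 24, 25, 25, 30, 32, 37, 37, 40]

Final merged array: [2, 10, 10, 24, 25, 25, 30, 32, 37, 37, 40]
Total comparisons: 9

The merged array is [2, 10, 10, 24, 25, 25, 30, 32, 37, 37, 40], requiring 9 comparisons. The merge step runs in O(n) time where n is the total number of elements.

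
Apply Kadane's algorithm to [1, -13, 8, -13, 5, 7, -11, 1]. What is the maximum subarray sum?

Using Kadane's algorithm on [1, -13, 8, -13, 5, 7, -11, 1]:

Scanning through the array:
Position 1 (value -13): max_ending_here = -12, max_so_far = 1
Position 2 (value 8): max_ending_here = 8, max_so_far = 8
Position 3 (value -13): max_ending_here = -5, max_so_far = 8
Position 4 (value 5): max_ending_here = 5, max_so_far = 8
Position 5 (value 7): max_ending_here = 12, max_so_far = 12
Position 6 (value -11): max_ending_here = 1, max_so_far = 12
Position 7 (value 1): max_ending_here = 2, max_so_far = 12

Maximum subarray: [5, 7]
Maximum sum: 12

The maximum subarray is [5, 7] with sum 12. This subarray runs from index 4 to index 5.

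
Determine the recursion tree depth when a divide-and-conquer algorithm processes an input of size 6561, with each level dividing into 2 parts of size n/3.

For divide and conquer with division factor 3:

Problem sizes at each level:
Level 0: 6561
Level 1: 2187
Level 2: 729
Level 3: 243
Level 4: 81
Level 5: 27
Level 6: 9
Level 7: 3
Level 8: 1

The root is level 0 and the size-1 base case is level 8 (the tree spans levels 0 through 8, i.e. 9 levels counting the root), so the depth is the number of divisions: log_3(6561) = 8

The recursion tree depth is log_3(6561) = 8. At each level, the problem size is divided by 3, so it takes 8 divisions to reduce to a base case of size 1. The algorithm makes 2 recursive calls at each level.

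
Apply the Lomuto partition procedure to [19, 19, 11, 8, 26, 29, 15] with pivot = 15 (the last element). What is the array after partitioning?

Lomuto partition with pivot = 15:

Initial array: [19, 19, 11, 8, 26, 29, 15]

arr[0]=19 > 15: no swap
arr[1]=19 > 15: no swap
arr[2]=11 <= 15: swap with position 0, array becomes [11, 19, 19, 8, 26, 29, 15]
arr[3]=8 <= 15: swap with position 1, array becomes [11, 8, 19, 19, 26, 29, 15]
arr[4]=26 > 15: no swap
arr[5]=29 > 15: no swap

Place pivot at position 2: [11, 8, 15, 19, 26, 29, 19]
Pivot position: 2

After partitioning with pivot 15, the array becomes [11, 8, 15, 19, 26, 29, 19]. The pivot is placed at index 2. All elements to the left of the pivot are <= 15, and all elements to the right are > 15.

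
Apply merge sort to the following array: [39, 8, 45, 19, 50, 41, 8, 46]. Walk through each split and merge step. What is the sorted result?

Merge sort trace:

Split: [39, 8, 45, 19, 50, 41, 8, 46] -> [39, 8, 45, 19] and [50, 41, 8, 46]
  Split: [39, 8, 45, 19] -> [39, 8] and [45, 19]
    Split: [39, 8] -> [39] and [8]
    Merge: [39] + [8] -> [8, 39]
    Split: [45, 19] -> [45] and [19]
    Merge: [45] + [19] -> [19, 45]
  Merge: [8, 39] + [19, 45] -> [8, 19, 39, 45]
  Split: [50, 41, 8, 46] -> [50, 41] and [8, 46]
    Split: [50, 41] -> [50] and [41]
    Merge: [50] + [41] -> [41, 50]
    Split: [8, 46] -> [8] and [46]
    Merge: [8] + [46] -> [8, 46]
  Merge: [41, 50] + [8, 46] -> [8, 41, 46, 50]
Merge: [8, 19, 39, 45] + [8, 41, 46, 50] -> [8, 8, 19, 39, 41, 45, 46, 50]

Final sorted array: [8, 8, 19, 39, 41, 45, 46, 50]

The merge sort proceeds by recursively splitting the array and merging sorted halves.
After all merges, the sorted array is [8, 8, 19, 39, 41, 45, 46, 50].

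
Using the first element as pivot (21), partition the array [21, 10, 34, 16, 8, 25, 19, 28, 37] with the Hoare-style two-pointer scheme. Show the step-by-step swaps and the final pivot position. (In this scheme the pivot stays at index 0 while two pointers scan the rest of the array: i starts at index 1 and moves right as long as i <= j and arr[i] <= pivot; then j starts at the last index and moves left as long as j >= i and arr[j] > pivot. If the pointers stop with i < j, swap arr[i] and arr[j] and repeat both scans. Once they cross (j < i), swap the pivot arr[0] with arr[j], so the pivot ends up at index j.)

Hoare-style two-pointer partition with pivot = 21:

Initial array: [21, 10, 34, 16, 8, 25, 19, 28, 37]

Pointers start at i = 1, j = 8.
i stops at index 2 (arr[2]=34 > 21), j stops at index 6 (arr[6]=19 <= 21): swap arr[2] and arr[6], array becomes [21, 10, 19, 16, 8, 25, 34, 28, 37]
i ends at 5, j ends at 4: the pointers have crossed (j < i), so scanning stops.

Swap pivot arr[0] with arr[4] to place pivot at position 4: [8, 10, 19, 16, 21, 25, 34, 28, 37]
Pivot position: 4

After partitioning with pivot 21, the array becomes [8, 10, 19, 16, 21, 25, 34, 28, 37]. The pivot is placed at index 4. All elements to the left of the pivot are <= 21, and all elements to the right are > 21.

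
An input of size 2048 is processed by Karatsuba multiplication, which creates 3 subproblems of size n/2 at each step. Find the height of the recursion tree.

For divide and conquer with division factor 2:

Problem sizes at each level:
Level 0: 2048
Level 1: 1024
Level 2: 512
Level 3: 256
Level 4: 128
Level 5: 64
Level 6: 32
Level 7: 16
Level 8: 8
Level 9: 4
Level 10: 2
Level 11: 1

The root is level 0 and the size-1 base case is level 11 (the tree spans levels 0 through 11, i.e. 12 levels counting the root), so the depth is the number of divisions: log_2(2048) = 11

The recursion tree depth is log_2(2048) = 11. At each level, the problem size is divided by 2, so it takes 11 divisions to reduce to a base case of size 1. The algorithm makes 3 recursive calls at each level.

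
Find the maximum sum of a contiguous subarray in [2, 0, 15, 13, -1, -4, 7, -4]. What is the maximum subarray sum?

Using Kadane's algorithm on [2, 0, 15, 13, -1, -4, 7, -4]:

Scanning through the array:
Position 1 (value 0): max_ending_here = 2, max_so_far = 2
Position 2 (value 15): max_ending_here = 17, max_so_far = 17
Position 3 (value 13): max_ending_here = 30, max_so_far = 30
Position 4 (value -1): max_ending_here = 29, max_so_far = 30
Position 5 (value -4): max_ending_here = 25, max_so_far = 30
Position 6 (value 7): max_ending_here = 32, max_so_far = 32
Position 7 (value -4): max_ending_here = 28, max_so_far = 32

Maximum subarray: [2, 0, 15, 13, -1, -4, 7]
Maximum sum: 32

The maximum subarray is [2, 0, 15, 13, -1, -4, 7] with sum 32. This subarray runs from index 0 to index 6.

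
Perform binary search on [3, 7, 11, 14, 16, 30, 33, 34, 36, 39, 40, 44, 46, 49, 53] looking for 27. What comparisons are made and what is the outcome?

Binary search for 27 in [3, 7, 11, 14, 16, 30, 33, 34, 36, 39, 40, 44, 46, 49, 53]:

lo=0, hi=14, mid=7, arr[mid]=34 -> 34 > 27, search left half
lo=0, hi=6, mid=3, arr[mid]=14 -> 14 < 27, search right half
lo=4, hi=6, mid=5, arr[mid]=30 -> 30 > 27, search left half
lo=4, hi=4, mid=4, arr[mid]=16 -> 16 < 27, search right half
lo=5 > hi=4, target 27 not found

Binary search determines that 27 is not in the array after 4 comparisons. The search space was exhausted without finding the target.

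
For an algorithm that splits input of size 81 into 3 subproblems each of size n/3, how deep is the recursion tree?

For divide and conquer with division factor 3:

Problem sizes at each level:
Level 0: 81
Level 1: 27
Level 2: 9
Level 3: 3
Level 4: 1

The root is level 0 and the size-1 base case is level 4 (the tree spans levels 0 through 4, i.e. 5 levels counting the root), so the depth is the number of divisions: log_3(81) = 4

The recursion tree depth is log_3(81) = 4. At each level, the problem size is divided by 3, so it takes 4 divisions to reduce to a base case of size 1. The algorithm makes 3 recursive calls at each level.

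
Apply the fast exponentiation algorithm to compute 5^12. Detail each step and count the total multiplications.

Computing 5^12 by squaring (build up from 5^1; each line after the first costs one multiplication):

5^1 = 5
5^2 = (5^1)^2 = 5^2 = 25
5^3 = 5 * 5^2 = 5 * 25 = 125
5^6 = (5^3)^2 = 125^2 = 15625
5^12 = (5^6)^2 = 15625^2 = 244140625

Result: 244140625
Multiplications needed: 4 (4 lines after 5^1)

5^12 = 244140625. Using exponentiation by squaring, this requires 4 multiplications. The key idea: if the exponent is even, square the half-power; if odd, multiply by the base once.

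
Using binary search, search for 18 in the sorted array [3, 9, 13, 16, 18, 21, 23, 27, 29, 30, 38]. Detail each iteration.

Binary search for 18 in [3, 9, 13, 16, 18, 21, 23, 27, 29, 30, 38]:

lo=0, hi=10, mid=5, arr[mid]=21 -> 21 > 18, search left half
lo=0, hi=4, mid=2, arr[mid]=13 -> 13 < 18, search right half
lo=3, hi=4, mid=3, arr[mid]=16 -> 16 < 18, search right half
lo=4, hi=4, mid=4, arr[mid]=18 -> Found target at index 4!

Binary search finds 18 at index 4 after 4 comparisons. The search repeatedly halves the search space by comparing with the middle element.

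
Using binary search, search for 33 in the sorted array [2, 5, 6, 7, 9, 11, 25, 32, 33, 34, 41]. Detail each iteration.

Binary search for 33 in [2, 5, 6, 7, 9, 11, 25, 32, 33, 34, 41]:

lo=0, hi=10, mid=5, arr[mid]=11 -> 11 < 33, search right half
lo=6, hi=10, mid=8, arr[mid]=33 -> Found target at index 8!

Binary search finds 33 at index 8 after 2 comparisons. The search repeatedly halves the search space by comparing with the middle element.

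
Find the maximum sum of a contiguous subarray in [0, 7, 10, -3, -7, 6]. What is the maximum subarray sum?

Using Kadane's algorithm on [0, 7, 10, -3, -7, 6]:

Scanning through the array:
Position 1 (value 7): max_ending_here = 7, max_so_far = 7
Position 2 (value 10): max_ending_here = 17, max_so_far = 17
Position 3 (value -3): max_ending_here = 14, max_so_far = 17
Position 4 (value -7): max_ending_here = 7, max_so_far = 17
Position 5 (value 6): max_ending_here = 13, max_so_far = 17

Maximum subarray: [0, 7, 10]
Maximum sum: 17

The maximum subarray is [0, 7, 10] with sum 17. This subarray runs from index 0 to index 2.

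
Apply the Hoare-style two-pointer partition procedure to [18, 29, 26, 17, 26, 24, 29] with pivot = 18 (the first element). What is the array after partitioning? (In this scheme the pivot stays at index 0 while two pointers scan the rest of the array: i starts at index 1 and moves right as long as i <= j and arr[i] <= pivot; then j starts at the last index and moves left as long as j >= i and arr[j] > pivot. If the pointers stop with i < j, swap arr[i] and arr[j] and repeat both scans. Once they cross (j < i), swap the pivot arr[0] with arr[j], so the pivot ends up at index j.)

Hoare-style two-pointer partition with pivot = 18:

Initial array: [18, 29, 26, 17, 26, 24, 29]

Pointers start at i = 1, j = 6.
i stops at index 1 (arr[1]=29 > 18), j stops at index 3 (arr[3]=17 <= 18): swap arr[1] and arr[3], array becomes [18, 17, 26, 29, 26, 24, 29]
i ends at 2, j ends at 1: the pointers have crossed (j < i), so scanning stops.

Swap pivot arr[0] with arr[1] to place pivot at position 1: [17, 18, 26, 29, 26, 24, 29]
Pivot position: 1

After partitioning with pivot 18, the array becomes [17, 18, 26, 29, 26, 24, 29]. The pivot is placed at index 1. All elements to the left of the pivot are <= 18, and all elements to the right are > 18.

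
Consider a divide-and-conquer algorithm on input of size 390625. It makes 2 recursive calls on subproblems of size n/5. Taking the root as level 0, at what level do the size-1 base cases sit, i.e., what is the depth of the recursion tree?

For divide and conquer with division factor 5:

Problem sizes at each level:
Level 0: 390625
Level 1: 78125
Level 2: 15625
Level 3: 3125
Level 4: 625
Level 5: 125
Level 6: 25
Level 7: 5
Level 8: 1

The root is level 0 and the size-1 base case is level 8 (the tree spans levels 0 through 8, i.e. 9 levels counting the root), so the depth is the number of divisions: log_5(390625) = 8

The recursion tree depth is log_5(390625) = 8. At each level, the problem size is divided by 5, so it takes 8 divisions to reduce to a base case of size 1. The algorithm makes 2 recursive calls at each level.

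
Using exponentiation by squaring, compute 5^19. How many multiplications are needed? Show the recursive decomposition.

Computing 5^19 by squaring (build up from 5^1; each line after the first costs one multiplication):

5^1 = 5
5^2 = (5^1)^2 = 5^2 = 25
5^4 = (5^2)^2 = 25^2 = 625
5^8 = (5^4)^2 = 625^2 = 390625
5^9 = 5 * 5^8 = 5 * 390625 = 1953125
5^18 = (5^9)^2 = 1953125^2 = 3814697265625
5^19 = 5 * 5^18 = 5 * 3814697265625 = 19073486328125

Result: 19073486328125
Multiplications needed: 6 (6 lines after 5^1)

5^19 = 19073486328125. Using exponentiation by squaring, this requires 6 multiplications. The key idea: if the exponent is even, square the half-power; if odd, multiply by the base once.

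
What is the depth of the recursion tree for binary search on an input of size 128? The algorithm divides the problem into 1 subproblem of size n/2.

For divide and conquer with division factor 2:

Problem sizes at each level:
Level 0: 128
Level 1: 64
Level 2: 32
Level 3: 16
Level 4: 8
Level 5: 4
Level 6: 2
Level 7: 1

The root is level 0 and the size-1 base case is level 7 (the tree spans levels 0 through 7, i.e. 8 levels counting the root), so the depth is the number of divisions: log_2(128) = 7

The recursion tree depth is log_2(128) = 7. At each level, the problem size is divided by 2, so it takes 7 divisions to reduce to a base case of size 1. The algorithm makes 1 recursive call at each level.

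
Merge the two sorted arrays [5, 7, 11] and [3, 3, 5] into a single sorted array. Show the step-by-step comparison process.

Merging process:

Compare 5 vs 3: take 3 from right. Merged: [3]
Compare 5 vs 3: take 3 from right. Merged: [3, 3]
Compare 5 vs 5: take 5 from left. Merged: [3, 3, 5]
Compare 7 vs 5: take 5 from right. Merged: [3, 3, 5, 5]
Append remaining from left: [7, 11]. Merged: [3, 3, 5, 5, 7, 11]

Final merged array: [3, 3, 5, 5, 7, 11]
Total comparisons: 4

The merged array is [3, 3, 5, 5, 7, 11], requiring 4 comparisons. The merge step runs in O(n) time where n is the total number of elements.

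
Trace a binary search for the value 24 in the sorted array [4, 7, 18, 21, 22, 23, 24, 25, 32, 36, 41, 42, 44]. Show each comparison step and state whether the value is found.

Binary search for 24 in [4, 7, 18, 21, 22, 23, 24, 25, 32, 36, 41, 42, 44]:

lo=0, hi=12, mid=6, arr[mid]=24 -> Found target at index 6!

Binary search finds 24 at index 6 after 1 comparisons. The search repeatedly halves the search space by comparing with the middle element.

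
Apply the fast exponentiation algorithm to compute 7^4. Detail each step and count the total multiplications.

Computing 7^4 by squaring (build up from 7^1; each line after the first costs one multiplication):

7^1 = 7
7^2 = (7^1)^2 = 7^2 = 49
7^4 = (7^2)^2 = 49^2 = 2401

Result: 2401
Multiplications needed: 2 (2 lines after 7^1)

7^4 = 2401. Using exponentiation by squaring, this requires 2 multiplications. The key idea: if the exponent is even, square the half-power; if odd, multiply by the base once.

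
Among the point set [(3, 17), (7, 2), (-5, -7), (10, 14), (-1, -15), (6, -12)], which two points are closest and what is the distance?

Computing all pairwise distances among 6 points:

d((3, 17), (7, 2)) = 15.5242
d((3, 17), (-5, -7)) = 25.2982
d((3, 17), (10, 14)) = 7.6158 <-- minimum
d((3, 17), (-1, -15)) = 32.249
d((3, 17), (6, -12)) = 29.1548
d((7, 2), (-5, -7)) = 15.0
d((7, 2), (10, 14)) = 12.3693
d((7, 2), (-1, -15)) = 18.7883
d((7, 2), (6, -12)) = 14.0357
d((-5, -7), (10, 14)) = 25.807
d((-5, -7), (-1, -15)) = 8.9443
d((-5, -7), (6, -12)) = 12.083
d((10, 14), (-1, -15)) = 31.0161
d((10, 14), (6, -12)) = 26.3059
d((-1, -15), (6, -12)) = 7.6158 <-- minimum

Minimum distance: 7.6158 (tie among 2 pairs: (3, 17) and (10, 14); (-1, -15) and (6, -12))

The minimum Euclidean distance is 7.6158. There is a tie: 2 pairs achieve this minimum — (3, 17) and (10, 14); (-1, -15) and (6, -12). Any of these is a valid closest pair. For 6 points, brute-force pairwise comparison is shown above. For large n, the divide-and-conquer algorithm (sort by x, recurse on halves, check the dividing strip) achieves O(n log n).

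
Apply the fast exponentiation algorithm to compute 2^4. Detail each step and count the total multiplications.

Computing 2^4 by squaring (build up from 2^1; each line after the first costs one multiplication):

2^1 = 2
2^2 = (2^1)^2 = 2^2 = 4
2^4 = (2^2)^2 = 4^2 = 16

Result: 16
Multiplications needed: 2 (2 lines after 2^1)

2^4 = 16. Using exponentiation by squaring, this requires 2 multiplications. The key idea: if the exponent is even, square the half-power; if odd, multiply by the base once.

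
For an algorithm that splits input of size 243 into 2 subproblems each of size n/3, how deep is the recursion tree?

For divide and conquer with division factor 3:

Problem sizes at each level:
Level 0: 243
Level 1: 81
Level 2: 27
Level 3: 9
Level 4: 3
Level 5: 1

The root is level 0 and the size-1 base case is level 5 (the tree spans levels 0 through 5, i.e. 6 levels counting the root), so the depth is the number of divisions: log_3(243) = 5

The recursion tree depth is log_3(243) = 5. At each level, the problem size is divided by 3, so it takes 5 divisions to reduce to a base case of size 1. The algorithm makes 2 recursive calls at each level.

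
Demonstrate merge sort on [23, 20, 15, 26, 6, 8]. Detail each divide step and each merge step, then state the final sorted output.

Merge sort trace:

Split: [23, 20, 15, 26, 6, 8] -> [23, 20, 15] and [26, 6, 8]
  Split: [23, 20, 15] -> [23] and [20, 15]
    Split: [20, 15] -> [20] and [15]
    Merge: [20] + [15] -> [15, 20]
  Merge: [23] + [15, 20] -> [15, 20, 23]
  Split: [26, 6, 8] -> [26] and [6, 8]
    Split: [6, 8] -> [6] and [8]
    Merge: [6] + [8] -> [6, 8]
  Merge: [26] + [6, 8] -> [6, 8, 26]
Merge: [15, 20, 23] + [6, 8, 26] -> [6, 8, 15, 20, 23, 26]

Final sorted array: [6, 8, 15, 20, 23, 26]

The merge sort proceeds by recursively splitting the array and merging sorted halves.
After all merges, the sorted array is [6, 8, 15, 20, 23, 26].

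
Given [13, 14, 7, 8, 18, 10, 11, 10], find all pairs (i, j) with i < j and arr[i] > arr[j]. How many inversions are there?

Finding inversions in [13, 14, 7, 8, 18, 10, 11, 10]:

(0, 2): arr[0]=13 > arr[2]=7
(0, 3): arr[0]=13 > arr[3]=8
(0, 5): arr[0]=13 > arr[5]=10
(0, 6): arr[0]=13 > arr[6]=11
(0, 7): arr[0]=13 > arr[7]=10
(1, 2): arr[1]=14 > arr[2]=7
(1, 3): arr[1]=14 > arr[3]=8
(1, 5): arr[1]=14 > arr[5]=10
(1, 6): arr[1]=14 > arr[6]=11
(1, 7): arr[1]=14 > arr[7]=10
(4, 5): arr[4]=18 > arr[5]=10
(4, 6): arr[4]=18 > arr[6]=11
(4, 7): arr[4]=18 > arr[7]=10
(6, 7): arr[6]=11 > arr[7]=10

Total inversions: 14

The array has 14 inversion(s): (0,2), (0,3), (0,5), (0,6), (0,7), (1,2), (1,3), (1,5), (1,6), (1,7), (4,5), (4,6), (4,7), (6,7). Each pair (i,j) satisfies i < j and arr[i] > arr[j].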